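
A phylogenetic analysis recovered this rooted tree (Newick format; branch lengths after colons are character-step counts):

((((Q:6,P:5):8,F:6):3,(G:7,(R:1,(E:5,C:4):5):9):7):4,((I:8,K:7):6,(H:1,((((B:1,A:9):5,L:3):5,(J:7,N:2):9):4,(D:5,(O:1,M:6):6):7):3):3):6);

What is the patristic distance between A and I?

The path runs A → … → MRCA → … → I; the MRCA is the node subtending ((I,K),(H,((((B,A),L),(J,N)),(D,(O,M))))).
Branch lengths along that path: 9 + 5 + 5 + 4 + 3 + 3 + 6 + 8 = 43.

43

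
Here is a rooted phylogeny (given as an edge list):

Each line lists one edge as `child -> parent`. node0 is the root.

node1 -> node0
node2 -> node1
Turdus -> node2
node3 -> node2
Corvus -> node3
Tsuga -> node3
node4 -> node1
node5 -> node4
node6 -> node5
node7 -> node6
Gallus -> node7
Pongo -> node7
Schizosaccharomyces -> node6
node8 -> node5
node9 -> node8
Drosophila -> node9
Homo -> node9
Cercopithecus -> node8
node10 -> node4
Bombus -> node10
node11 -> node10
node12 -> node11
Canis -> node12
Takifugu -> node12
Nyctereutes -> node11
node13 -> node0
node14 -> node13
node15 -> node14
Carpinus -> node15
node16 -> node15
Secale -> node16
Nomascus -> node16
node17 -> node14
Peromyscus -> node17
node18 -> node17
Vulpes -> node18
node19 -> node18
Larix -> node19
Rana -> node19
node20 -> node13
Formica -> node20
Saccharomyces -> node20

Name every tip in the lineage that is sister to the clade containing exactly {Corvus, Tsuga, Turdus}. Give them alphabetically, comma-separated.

Bombus, Canis, Cercopithecus, Drosophila, Gallus, Homo, Nyctereutes, Pongo, Schizosaccharomyces, Takifugu

The clade containing exactly {Corvus, Tsuga, Turdus} attaches to the tree at the node subtending ((Turdus,(Corvus,Tsuga)),((((Gallus,Pongo),Schizosaccharomyces),((Drosophila,Homo),Cercopithecus)),(Bombus,((Canis,Takifugu),Nyctereutes)))).
The other lineage descending from that same node — the sister group — is ((((Gallus,Pongo),Schizosaccharomyces),((Drosophila,Homo),Cercopithecus)),(Bombus,((Canis,Takifugu),Nyctereutes))); its 10 tips in alphabetical order are the answer.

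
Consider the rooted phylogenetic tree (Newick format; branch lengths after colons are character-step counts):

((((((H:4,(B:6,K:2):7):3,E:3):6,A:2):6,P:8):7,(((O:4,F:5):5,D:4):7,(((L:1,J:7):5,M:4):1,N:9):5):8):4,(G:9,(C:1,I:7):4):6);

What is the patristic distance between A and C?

The path runs A → … → MRCA → … → C; the MRCA is the root of the tree.
Branch lengths along that path: 2 + 6 + 7 + 4 + 6 + 4 + 1 = 30.

30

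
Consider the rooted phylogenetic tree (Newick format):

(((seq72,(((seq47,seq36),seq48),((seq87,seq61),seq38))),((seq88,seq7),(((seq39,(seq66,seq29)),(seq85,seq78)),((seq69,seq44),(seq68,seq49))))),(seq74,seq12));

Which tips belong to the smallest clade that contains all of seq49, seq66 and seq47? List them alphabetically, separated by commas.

seq29, seq36, seq38, seq39, seq44, seq47, seq48, seq49, seq61, seq66, seq68, seq69, seq7, seq72, seq78, seq85, seq87, seq88

Tracing seq49: it sits inside (seq68,seq49).
Tracing seq66: it sits inside (seq66,seq29).
Tracing seq47: it sits inside (seq47,seq36).
The smallest clade enclosing all 3 is ((seq72,(((seq47,seq36),seq48),((seq87,seq61),seq38))),((seq88,seq7),(((seq39,(seq66,seq29)),(seq85,seq78)),((seq69,seq44),(seq68,seq49))))); the answer is its 18 terminal taxa in alphabetical order.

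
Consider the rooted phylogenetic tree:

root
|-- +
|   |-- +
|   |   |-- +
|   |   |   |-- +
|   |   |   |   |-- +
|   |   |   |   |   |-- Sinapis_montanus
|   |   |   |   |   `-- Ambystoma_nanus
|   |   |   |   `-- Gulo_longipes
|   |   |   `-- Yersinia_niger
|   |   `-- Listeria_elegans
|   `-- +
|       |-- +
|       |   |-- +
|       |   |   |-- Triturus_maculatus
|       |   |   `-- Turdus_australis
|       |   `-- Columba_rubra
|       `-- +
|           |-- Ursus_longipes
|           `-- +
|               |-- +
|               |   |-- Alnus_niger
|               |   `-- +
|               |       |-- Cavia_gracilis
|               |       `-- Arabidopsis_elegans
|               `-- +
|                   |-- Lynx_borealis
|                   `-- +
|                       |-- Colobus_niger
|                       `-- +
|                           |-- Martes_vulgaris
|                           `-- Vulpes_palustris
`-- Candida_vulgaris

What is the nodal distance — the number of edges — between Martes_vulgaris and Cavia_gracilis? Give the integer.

The MRCA of Martes_vulgaris and Cavia_gracilis is the node subtending ((Alnus_niger,(Cavia_gracilis,Arabidopsis_elegans)),(Lynx_borealis,(Colobus_niger,(Martes_vulgaris,Vulpes_palustris)))).
From Martes_vulgaris up to that node: 4 branches. From Cavia_gracilis up to the same node: 3 branches. Total: 4 + 3 = 7.

7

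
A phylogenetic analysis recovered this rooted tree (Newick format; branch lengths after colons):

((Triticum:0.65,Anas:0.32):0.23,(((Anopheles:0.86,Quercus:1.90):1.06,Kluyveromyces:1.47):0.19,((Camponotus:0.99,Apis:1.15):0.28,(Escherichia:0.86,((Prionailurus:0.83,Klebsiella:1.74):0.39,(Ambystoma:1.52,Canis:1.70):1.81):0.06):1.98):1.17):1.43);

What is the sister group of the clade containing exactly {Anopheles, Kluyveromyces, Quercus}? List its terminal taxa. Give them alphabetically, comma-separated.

The clade containing exactly {Anopheles, Kluyveromyces, Quercus} attaches to the tree at the node subtending (((Anopheles,Quercus),Kluyveromyces),((Camponotus,Apis),(Escherichia,((Prionailurus,Klebsiella),(Ambystoma,Canis))))).
The other lineage descending from that same node — the sister group — is ((Camponotus,Apis),(Escherichia,((Prionailurus,Klebsiella),(Ambystoma,Canis)))); its 7 tips in alphabetical order are the answer.

Ambystoma, Apis, Camponotus, Canis, Escherichia, Klebsiella, Prionailurus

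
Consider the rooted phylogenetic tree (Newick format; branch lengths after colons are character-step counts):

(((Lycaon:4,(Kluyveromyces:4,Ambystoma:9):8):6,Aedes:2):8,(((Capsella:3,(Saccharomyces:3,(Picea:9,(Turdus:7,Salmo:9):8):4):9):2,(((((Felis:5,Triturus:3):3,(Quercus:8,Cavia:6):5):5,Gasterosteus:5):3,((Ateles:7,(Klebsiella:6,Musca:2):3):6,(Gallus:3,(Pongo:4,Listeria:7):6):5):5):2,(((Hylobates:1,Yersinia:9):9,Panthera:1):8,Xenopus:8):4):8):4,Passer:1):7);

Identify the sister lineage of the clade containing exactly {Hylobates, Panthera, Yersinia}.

Xenopus

The clade containing exactly {Hylobates, Panthera, Yersinia} attaches to the tree at the node subtending (((Hylobates,Yersinia),Panthera),Xenopus).
The other lineage descending from that same node — the sister group — is the single tip Xenopus.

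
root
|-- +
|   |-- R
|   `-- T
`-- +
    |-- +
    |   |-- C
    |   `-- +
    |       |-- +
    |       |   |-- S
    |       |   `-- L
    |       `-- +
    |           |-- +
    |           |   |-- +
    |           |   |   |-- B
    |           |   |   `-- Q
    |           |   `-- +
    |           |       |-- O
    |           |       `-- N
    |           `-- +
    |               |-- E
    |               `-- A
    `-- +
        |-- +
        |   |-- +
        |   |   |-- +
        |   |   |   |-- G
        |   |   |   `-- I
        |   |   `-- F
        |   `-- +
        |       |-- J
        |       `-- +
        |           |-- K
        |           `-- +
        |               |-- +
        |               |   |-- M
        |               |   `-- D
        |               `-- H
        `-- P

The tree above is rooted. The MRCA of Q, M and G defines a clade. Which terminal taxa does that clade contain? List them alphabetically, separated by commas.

A, B, C, D, E, F, G, H, I, J, K, L, M, N, O, P, Q, S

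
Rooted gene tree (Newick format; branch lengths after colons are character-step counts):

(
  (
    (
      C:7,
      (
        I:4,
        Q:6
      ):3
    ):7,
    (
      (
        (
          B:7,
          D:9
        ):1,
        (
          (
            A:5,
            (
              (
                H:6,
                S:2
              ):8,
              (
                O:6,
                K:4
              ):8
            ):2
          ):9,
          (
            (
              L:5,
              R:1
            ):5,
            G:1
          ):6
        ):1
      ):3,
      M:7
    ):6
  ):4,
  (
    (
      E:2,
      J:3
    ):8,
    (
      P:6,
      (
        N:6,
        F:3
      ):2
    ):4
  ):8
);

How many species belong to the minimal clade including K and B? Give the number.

10

The MRCA of K and B is the node subtending ((B,D),((A,((H,S),(O,K))),((L,R),G))).
That clade contains 10 terminal taxa: A, B, D, G, H, K, L, O, R, S.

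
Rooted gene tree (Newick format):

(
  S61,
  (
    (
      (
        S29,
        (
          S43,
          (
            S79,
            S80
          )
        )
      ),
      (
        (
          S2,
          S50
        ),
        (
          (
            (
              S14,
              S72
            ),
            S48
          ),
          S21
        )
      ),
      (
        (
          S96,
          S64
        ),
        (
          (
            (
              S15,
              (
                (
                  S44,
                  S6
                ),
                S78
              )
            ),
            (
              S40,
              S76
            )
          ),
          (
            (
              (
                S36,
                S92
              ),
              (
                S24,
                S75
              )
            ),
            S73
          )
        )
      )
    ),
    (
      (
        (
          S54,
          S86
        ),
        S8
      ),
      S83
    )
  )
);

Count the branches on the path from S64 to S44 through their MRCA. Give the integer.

The MRCA of S64 and S44 is the node subtending ((S96,S64),(((S15,((S44,S6),S78)),(S40,S76)),(((S36,S92),(S24,S75)),S73))).
From S64 up to that node: 2 branches. From S44 up to the same node: 6 branches. Total: 2 + 6 = 8.

8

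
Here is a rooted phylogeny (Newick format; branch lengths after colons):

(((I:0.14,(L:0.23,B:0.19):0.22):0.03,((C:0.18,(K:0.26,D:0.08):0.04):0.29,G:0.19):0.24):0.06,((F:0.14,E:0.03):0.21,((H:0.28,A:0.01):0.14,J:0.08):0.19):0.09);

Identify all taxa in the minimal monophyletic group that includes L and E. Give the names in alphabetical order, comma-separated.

Tracing L: it sits inside (L,B).
Tracing E: it sits inside (F,E).
The smallest clade enclosing both is the whole tree (their MRCA is the root), so the answer is all 12 tips in alphabetical order.

A, B, C, D, E, F, G, H, I, J, K, L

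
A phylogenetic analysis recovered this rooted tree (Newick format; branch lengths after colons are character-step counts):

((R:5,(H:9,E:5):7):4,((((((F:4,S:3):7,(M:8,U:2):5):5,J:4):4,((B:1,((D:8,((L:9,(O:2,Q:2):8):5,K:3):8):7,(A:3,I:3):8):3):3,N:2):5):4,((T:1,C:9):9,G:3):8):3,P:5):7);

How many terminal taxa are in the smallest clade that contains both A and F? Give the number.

14

The MRCA of A and F is the node subtending ((((F,S),(M,U)),J),((B,((D,((L,(O,Q)),K)),(A,I))),N)).
That clade contains 14 terminal taxa: A, B, D, F, I, J, K, L, M, N, O, Q, S, U.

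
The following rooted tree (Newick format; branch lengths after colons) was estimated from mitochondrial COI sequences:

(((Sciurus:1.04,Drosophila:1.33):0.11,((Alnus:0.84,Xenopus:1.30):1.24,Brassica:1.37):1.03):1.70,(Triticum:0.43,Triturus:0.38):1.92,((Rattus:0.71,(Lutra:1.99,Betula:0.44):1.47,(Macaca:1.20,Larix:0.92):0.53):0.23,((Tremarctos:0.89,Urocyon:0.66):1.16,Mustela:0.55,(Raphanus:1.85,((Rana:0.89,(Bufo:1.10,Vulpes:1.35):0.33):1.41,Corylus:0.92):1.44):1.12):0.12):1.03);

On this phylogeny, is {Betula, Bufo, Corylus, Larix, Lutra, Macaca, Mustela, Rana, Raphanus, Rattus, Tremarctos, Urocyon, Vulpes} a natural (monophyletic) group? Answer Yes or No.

The most recent common ancestor of these taxa subtends ((Rattus,(Lutra,Betula),(Macaca,Larix)),((Tremarctos,Urocyon),Mustela,(Raphanus,((Rana,(Bufo,Vulpes)),Corylus)))).
That clade has exactly 13 tips — every listed taxon and nothing else — so the group is monophyletic.

Yes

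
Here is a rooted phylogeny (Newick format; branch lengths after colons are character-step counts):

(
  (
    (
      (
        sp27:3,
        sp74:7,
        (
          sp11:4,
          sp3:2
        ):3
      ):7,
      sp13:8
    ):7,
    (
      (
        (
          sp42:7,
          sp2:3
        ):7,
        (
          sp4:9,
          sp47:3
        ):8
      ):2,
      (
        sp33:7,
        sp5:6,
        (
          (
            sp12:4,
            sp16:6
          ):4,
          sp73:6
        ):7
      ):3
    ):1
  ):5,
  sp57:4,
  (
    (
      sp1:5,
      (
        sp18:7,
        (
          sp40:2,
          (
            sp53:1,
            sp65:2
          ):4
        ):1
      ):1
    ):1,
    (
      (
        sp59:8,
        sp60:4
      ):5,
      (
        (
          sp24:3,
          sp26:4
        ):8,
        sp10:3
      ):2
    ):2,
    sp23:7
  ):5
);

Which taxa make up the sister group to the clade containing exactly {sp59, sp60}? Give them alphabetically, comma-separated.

sp10, sp24, sp26

The clade containing exactly {sp59, sp60} attaches to the tree at the node subtending ((sp59,sp60),((sp24,sp26),sp10)).
The other lineage descending from that same node — the sister group — is ((sp24,sp26),sp10); its 3 tips in alphabetical order are the answer.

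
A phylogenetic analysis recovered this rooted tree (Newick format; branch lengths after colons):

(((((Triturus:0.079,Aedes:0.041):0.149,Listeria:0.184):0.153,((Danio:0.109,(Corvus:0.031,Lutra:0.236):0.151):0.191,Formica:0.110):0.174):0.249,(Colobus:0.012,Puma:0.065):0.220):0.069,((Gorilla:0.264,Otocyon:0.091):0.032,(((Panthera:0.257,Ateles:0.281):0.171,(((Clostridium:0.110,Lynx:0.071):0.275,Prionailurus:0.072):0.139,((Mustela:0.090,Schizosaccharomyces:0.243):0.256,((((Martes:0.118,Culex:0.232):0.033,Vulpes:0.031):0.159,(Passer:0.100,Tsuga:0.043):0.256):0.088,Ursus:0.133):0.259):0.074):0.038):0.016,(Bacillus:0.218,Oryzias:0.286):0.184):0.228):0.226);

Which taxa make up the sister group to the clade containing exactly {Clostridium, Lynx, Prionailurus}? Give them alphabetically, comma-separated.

Culex, Martes, Mustela, Passer, Schizosaccharomyces, Tsuga, Ursus, Vulpes

The clade containing exactly {Clostridium, Lynx, Prionailurus} attaches to the tree at the node subtending (((Clostridium,Lynx),Prionailurus),((Mustela,Schizosaccharomyces),((((Martes,Culex),Vulpes),(Passer,Tsuga)),Ursus))).
The other lineage descending from that same node — the sister group — is ((Mustela,Schizosaccharomyces),((((Martes,Culex),Vulpes),(Passer,Tsuga)),Ursus)); its 8 tips in alphabetical order are the answer.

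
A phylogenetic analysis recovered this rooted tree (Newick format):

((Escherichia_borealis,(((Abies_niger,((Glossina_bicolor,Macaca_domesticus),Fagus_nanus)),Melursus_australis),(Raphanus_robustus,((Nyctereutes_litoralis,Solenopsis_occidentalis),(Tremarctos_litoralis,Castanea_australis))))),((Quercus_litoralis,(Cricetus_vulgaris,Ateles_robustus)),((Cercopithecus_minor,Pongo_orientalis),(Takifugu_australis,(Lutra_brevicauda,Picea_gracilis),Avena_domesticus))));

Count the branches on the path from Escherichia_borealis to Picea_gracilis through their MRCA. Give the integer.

7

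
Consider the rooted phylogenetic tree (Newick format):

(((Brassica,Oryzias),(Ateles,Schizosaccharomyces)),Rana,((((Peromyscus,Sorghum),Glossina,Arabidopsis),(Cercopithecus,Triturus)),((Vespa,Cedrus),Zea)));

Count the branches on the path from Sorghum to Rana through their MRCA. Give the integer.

The MRCA of Sorghum and Rana is the root of the tree.
From Sorghum up to that node: 5 branches. From Rana up to the same node: 1 branch. Total: 5 + 1 = 6.

6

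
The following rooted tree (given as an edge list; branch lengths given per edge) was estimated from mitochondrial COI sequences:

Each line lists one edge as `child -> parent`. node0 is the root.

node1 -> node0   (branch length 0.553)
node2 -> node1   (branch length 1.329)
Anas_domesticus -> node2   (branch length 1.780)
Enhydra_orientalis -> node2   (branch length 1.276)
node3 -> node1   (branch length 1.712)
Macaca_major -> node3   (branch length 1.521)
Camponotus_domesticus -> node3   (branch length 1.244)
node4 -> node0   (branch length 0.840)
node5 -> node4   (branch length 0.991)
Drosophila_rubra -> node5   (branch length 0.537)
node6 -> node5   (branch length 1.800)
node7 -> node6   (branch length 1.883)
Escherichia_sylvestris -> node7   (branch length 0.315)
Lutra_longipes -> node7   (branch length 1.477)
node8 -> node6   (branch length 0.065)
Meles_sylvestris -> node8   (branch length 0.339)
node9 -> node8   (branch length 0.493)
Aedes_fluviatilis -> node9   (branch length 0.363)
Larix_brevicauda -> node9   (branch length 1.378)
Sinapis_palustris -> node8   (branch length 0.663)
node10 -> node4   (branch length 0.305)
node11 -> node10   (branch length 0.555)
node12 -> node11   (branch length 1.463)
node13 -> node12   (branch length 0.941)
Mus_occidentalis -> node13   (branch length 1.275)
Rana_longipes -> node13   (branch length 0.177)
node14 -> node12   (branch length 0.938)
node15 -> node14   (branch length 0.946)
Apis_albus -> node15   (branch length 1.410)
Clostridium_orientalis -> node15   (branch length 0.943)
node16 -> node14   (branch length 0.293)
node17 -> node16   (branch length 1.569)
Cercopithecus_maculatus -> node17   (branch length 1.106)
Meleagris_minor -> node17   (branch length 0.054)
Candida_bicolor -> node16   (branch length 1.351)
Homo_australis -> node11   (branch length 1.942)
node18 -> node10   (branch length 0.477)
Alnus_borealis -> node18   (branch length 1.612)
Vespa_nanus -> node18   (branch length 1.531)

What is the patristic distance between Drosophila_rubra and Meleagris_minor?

6.705

The path runs Drosophila_rubra → … → MRCA → … → Meleagris_minor; the MRCA is the node subtending ((Drosophila_rubra,((Escherichia_sylvestris,Lutra_longipes),(Meles_sylvestris,(Aedes_fluviatilis,Larix_brevicauda),Sinapis_palustris))),((((Mus_occidentalis,Rana_longipes),((Apis_albus,Clostridium_orientalis),((Cercopithecus_maculatus,Meleagris_minor),Candida_bicolor))),Homo_australis),(Alnus_borealis,Vespa_nanus))).
Branch lengths along that path: 0.537 + 0.991 + 0.305 + 0.555 + 1.463 + 0.938 + 0.293 + 1.569 + 0.054 = 6.705.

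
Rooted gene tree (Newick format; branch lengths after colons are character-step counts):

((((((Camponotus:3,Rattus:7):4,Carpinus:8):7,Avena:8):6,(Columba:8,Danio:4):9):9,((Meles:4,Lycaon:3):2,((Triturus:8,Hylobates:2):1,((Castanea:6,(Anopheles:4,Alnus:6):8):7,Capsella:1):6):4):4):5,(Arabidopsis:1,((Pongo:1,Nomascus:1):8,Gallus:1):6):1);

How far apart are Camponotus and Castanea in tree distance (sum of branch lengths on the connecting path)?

56

The path runs Camponotus → … → MRCA → … → Castanea; the MRCA is the node subtending (((((Camponotus,Rattus),Carpinus),Avena),(Columba,Danio)),((Meles,Lycaon),((Triturus,Hylobates),((Castanea,(Anopheles,Alnus)),Capsella)))).
Branch lengths along that path: 3 + 4 + 7 + 6 + 9 + 4 + 4 + 6 + 7 + 6 = 56.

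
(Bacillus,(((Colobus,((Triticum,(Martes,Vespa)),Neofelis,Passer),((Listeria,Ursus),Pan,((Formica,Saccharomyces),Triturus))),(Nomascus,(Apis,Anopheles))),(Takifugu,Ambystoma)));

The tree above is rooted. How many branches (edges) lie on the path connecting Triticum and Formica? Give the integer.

7

The MRCA of Triticum and Formica is the node subtending (Colobus,((Triticum,(Martes,Vespa)),Neofelis,Passer),((Listeria,Ursus),Pan,((Formica,Saccharomyces),Triturus))).
From Triticum up to that node: 3 branches. From Formica up to the same node: 4 branches. Total: 3 + 4 = 7.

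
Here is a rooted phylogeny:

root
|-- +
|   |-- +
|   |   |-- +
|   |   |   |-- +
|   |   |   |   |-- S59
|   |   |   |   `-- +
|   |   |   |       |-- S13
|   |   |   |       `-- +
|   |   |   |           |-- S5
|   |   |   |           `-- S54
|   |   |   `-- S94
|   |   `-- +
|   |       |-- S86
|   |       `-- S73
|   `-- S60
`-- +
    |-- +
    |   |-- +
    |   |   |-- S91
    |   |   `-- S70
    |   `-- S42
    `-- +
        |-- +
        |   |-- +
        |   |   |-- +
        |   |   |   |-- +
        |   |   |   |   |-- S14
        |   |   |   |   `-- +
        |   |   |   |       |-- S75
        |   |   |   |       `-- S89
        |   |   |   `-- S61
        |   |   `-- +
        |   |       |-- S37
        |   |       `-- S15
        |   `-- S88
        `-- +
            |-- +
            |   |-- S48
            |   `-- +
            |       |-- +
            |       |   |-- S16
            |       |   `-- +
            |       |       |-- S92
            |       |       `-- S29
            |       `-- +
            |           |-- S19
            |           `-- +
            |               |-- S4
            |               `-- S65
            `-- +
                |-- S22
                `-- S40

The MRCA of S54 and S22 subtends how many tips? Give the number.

27

The MRCA of S54 and S22 is the root, so the clade is the entire tree.
That clade contains 27 terminal taxa: S13, S14, S15, S16, S19, S22, S29, S37, S4, S40, S42, S48, S5, S54, S59, S60, S61, S65, S70, S73, S75, S86, S88, S89, S91, S92, S94.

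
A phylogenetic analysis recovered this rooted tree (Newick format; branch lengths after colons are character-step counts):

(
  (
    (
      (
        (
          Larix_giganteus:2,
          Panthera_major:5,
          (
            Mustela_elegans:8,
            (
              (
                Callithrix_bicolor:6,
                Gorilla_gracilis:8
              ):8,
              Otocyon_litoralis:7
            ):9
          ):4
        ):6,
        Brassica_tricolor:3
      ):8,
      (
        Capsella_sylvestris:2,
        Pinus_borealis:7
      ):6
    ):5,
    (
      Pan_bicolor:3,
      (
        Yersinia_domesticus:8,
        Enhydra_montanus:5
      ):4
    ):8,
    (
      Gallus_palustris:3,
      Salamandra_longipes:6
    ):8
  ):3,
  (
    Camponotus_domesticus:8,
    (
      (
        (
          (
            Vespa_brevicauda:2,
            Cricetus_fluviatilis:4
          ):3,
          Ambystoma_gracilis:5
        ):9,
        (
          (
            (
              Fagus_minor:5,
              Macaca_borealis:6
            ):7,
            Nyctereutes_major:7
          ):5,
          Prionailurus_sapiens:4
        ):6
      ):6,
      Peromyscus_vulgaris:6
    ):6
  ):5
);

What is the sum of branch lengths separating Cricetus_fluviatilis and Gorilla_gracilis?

84

The path runs Cricetus_fluviatilis → … → MRCA → … → Gorilla_gracilis; the MRCA is the root of the tree.
Branch lengths along that path: 4 + 3 + 9 + 6 + 6 + 5 + 3 + 5 + 8 + 6 + 4 + 9 + 8 + 8 = 84.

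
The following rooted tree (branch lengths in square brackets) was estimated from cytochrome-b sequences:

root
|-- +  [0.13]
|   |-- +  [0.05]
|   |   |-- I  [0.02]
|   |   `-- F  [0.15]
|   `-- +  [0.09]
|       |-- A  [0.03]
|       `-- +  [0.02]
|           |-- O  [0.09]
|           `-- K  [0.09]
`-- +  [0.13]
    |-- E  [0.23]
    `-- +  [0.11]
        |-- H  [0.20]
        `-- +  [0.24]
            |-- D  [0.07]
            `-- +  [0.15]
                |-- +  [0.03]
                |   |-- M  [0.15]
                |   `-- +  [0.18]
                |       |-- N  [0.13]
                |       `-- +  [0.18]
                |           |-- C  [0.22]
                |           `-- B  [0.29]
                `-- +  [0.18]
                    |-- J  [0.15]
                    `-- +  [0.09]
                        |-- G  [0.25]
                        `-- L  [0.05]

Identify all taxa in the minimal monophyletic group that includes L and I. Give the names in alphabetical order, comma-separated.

A, B, C, D, E, F, G, H, I, J, K, L, M, N, O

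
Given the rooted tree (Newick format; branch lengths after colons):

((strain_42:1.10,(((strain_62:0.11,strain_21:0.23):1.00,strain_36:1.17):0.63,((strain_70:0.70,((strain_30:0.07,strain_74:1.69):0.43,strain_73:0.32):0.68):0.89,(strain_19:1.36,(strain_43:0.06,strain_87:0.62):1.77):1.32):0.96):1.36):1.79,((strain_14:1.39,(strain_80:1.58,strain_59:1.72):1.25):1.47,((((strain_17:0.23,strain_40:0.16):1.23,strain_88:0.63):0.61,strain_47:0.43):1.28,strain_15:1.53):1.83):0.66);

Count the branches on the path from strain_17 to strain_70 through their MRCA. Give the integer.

11

The MRCA of strain_17 and strain_70 is the root of the tree.
From strain_17 up to that node: 6 branches. From strain_70 up to the same node: 5 branches. Total: 6 + 5 = 11.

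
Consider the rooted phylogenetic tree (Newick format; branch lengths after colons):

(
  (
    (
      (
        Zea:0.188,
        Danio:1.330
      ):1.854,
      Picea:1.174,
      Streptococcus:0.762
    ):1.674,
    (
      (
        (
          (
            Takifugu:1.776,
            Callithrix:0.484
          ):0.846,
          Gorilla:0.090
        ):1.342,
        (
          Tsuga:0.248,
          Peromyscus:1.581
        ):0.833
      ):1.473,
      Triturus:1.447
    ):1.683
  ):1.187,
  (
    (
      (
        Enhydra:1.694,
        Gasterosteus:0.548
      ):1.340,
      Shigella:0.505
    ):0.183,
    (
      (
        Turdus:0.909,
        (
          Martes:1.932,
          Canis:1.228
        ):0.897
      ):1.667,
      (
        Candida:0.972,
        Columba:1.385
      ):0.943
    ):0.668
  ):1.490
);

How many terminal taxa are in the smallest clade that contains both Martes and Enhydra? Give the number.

The MRCA of Martes and Enhydra is the node subtending (((Enhydra,Gasterosteus),Shigella),((Turdus,(Martes,Canis)),(Candida,Columba))).
That clade contains 8 terminal taxa: Candida, Canis, Columba, Enhydra, Gasterosteus, Martes, Shigella, Turdus.

8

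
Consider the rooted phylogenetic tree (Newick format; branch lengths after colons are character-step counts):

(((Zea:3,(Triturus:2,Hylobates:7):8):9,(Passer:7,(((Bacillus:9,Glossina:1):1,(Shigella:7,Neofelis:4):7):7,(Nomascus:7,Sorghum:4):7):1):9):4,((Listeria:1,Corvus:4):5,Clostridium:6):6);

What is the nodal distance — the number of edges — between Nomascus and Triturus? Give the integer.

The MRCA of Nomascus and Triturus is the node subtending ((Zea,(Triturus,Hylobates)),(Passer,(((Bacillus,Glossina),(Shigella,Neofelis)),(Nomascus,Sorghum)))).
From Nomascus up to that node: 4 branches. From Triturus up to the same node: 3 branches. Total: 4 + 3 = 7.

7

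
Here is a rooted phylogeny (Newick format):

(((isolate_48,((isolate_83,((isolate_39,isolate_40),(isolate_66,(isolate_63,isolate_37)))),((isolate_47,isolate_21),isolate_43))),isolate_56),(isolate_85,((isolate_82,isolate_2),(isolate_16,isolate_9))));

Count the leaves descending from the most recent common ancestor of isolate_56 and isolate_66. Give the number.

The MRCA of isolate_56 and isolate_66 is the node subtending ((isolate_48,((isolate_83,((isolate_39,isolate_40),(isolate_66,(isolate_63,isolate_37)))),((isolate_47,isolate_21),isolate_43))),isolate_56).
That clade contains 11 terminal taxa: isolate_21, isolate_37, isolate_39, isolate_40, isolate_43, isolate_47, isolate_48, isolate_56, isolate_63, isolate_66, isolate_83.

11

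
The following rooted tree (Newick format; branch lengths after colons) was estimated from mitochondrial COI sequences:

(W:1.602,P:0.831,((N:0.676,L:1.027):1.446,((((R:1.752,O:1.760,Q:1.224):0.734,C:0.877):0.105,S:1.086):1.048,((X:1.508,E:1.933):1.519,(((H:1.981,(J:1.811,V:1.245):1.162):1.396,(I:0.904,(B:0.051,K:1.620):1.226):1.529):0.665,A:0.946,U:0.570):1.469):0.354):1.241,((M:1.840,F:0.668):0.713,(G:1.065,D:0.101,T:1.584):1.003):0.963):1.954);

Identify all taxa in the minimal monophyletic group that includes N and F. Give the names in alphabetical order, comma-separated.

A, B, C, D, E, F, G, H, I, J, K, L, M, N, O, Q, R, S, T, U, V, X

Tracing N: it sits inside (N,L).
Tracing F: it sits inside (M,F).
The smallest clade enclosing both is ((N,L),((((R,O,Q),C),S),((X,E),(((H,(J,V)),(I,(B,K))),A,U))),((M,F),(G,D,T))); the answer is its 22 terminal taxa in alphabetical order.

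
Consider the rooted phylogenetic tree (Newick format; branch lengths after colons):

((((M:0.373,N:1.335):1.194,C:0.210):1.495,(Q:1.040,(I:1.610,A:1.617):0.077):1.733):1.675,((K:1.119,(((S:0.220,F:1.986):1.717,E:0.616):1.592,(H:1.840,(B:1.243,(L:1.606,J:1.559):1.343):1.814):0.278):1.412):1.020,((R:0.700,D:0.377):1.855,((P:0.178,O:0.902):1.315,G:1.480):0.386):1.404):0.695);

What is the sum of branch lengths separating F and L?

The path runs F → … → MRCA → … → L; the MRCA is the node subtending (((S,F),E),(H,(B,(L,J)))).
Branch lengths along that path: 1.986 + 1.717 + 1.592 + 0.278 + 1.814 + 1.343 + 1.606 = 10.336.

10.336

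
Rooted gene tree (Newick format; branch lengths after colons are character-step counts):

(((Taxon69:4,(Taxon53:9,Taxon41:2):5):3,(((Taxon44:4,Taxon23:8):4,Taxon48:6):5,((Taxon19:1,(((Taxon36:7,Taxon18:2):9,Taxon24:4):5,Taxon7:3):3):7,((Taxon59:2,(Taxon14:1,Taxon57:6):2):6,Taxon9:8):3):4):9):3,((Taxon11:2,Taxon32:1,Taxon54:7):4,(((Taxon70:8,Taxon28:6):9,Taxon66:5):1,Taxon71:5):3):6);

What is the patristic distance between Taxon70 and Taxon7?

56

The path runs Taxon70 → … → MRCA → … → Taxon7; the MRCA is the root of the tree.
Branch lengths along that path: 8 + 9 + 1 + 3 + 6 + 3 + 9 + 4 + 7 + 3 + 3 = 56.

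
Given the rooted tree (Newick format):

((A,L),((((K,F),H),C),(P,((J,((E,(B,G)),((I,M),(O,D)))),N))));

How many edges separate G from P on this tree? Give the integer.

7

The MRCA of G and P is the node subtending (P,((J,((E,(B,G)),((I,M),(O,D)))),N)).
From G up to that node: 6 branches. From P up to the same node: 1 branch. Total: 6 + 1 = 7.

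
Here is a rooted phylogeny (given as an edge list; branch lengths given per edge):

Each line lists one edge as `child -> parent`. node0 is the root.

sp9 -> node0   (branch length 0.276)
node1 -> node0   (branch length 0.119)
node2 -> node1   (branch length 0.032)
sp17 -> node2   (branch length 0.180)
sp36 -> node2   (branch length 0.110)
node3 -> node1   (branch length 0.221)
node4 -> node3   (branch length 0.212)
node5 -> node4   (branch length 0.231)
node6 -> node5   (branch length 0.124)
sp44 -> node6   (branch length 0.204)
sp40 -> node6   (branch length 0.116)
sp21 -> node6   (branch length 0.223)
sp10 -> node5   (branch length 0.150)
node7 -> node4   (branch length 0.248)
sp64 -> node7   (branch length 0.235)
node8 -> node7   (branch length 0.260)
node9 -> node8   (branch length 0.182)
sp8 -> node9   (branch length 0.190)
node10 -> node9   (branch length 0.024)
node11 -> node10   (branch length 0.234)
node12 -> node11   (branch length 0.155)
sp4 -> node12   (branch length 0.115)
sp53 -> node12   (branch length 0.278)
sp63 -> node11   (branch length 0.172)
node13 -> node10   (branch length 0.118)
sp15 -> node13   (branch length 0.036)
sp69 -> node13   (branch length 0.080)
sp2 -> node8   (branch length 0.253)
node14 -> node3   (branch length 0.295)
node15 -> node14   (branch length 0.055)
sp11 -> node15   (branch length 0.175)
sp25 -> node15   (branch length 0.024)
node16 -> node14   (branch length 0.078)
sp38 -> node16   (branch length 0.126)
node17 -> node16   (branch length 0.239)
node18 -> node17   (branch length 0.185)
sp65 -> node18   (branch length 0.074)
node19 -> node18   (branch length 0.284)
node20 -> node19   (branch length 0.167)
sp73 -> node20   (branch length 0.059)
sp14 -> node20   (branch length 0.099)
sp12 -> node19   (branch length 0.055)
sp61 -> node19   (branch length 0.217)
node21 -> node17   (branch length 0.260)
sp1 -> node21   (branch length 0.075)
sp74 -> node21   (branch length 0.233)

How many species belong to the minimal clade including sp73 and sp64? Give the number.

The MRCA of sp73 and sp64 is the node subtending ((((sp44,sp40,sp21),sp10),(sp64,((sp8,(((sp4,sp53),sp63),(sp15,sp69))),sp2))),((sp11,sp25),(sp38,((sp65,((sp73,sp14),sp12,sp61)),(sp1,sp74))))).
That clade contains 22 terminal taxa: sp1, sp10, sp11, sp12, sp14, sp15, sp2, sp21, sp25, sp38, sp4, sp40, sp44, sp53, sp61, sp63, sp64, sp65, sp69, sp73, sp74, sp8.

22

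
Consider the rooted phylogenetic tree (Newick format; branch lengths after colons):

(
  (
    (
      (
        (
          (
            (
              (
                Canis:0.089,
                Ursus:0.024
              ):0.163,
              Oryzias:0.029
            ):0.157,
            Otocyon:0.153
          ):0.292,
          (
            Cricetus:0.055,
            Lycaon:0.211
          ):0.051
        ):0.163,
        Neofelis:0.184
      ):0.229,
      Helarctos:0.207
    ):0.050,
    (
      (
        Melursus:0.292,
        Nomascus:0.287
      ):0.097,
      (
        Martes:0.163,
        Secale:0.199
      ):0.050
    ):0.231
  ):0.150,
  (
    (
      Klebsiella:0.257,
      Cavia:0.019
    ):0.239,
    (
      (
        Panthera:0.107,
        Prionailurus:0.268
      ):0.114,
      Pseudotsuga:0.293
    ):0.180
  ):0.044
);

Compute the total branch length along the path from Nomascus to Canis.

1.758

The path runs Nomascus → … → MRCA → … → Canis; the MRCA is the node subtending (((((((Canis,Ursus),Oryzias),Otocyon),(Cricetus,Lycaon)),Neofelis),Helarctos),((Melursus,Nomascus),(Martes,Secale))).
Branch lengths along that path: 0.287 + 0.097 + 0.231 + 0.050 + 0.229 + 0.163 + 0.292 + 0.157 + 0.163 + 0.089 = 1.758.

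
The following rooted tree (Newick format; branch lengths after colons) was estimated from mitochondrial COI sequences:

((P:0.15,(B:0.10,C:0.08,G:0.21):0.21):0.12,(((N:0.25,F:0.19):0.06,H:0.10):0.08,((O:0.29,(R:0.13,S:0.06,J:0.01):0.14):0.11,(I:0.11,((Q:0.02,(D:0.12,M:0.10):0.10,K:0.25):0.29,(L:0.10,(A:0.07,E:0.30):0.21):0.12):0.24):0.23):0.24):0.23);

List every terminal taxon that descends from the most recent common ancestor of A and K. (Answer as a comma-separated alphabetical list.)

Tracing A: it sits inside (A,E).
Tracing K: it sits inside (Q,(D,M),K).
The smallest clade enclosing both is ((Q,(D,M),K),(L,(A,E))); the answer is its 7 terminal taxa in alphabetical order.

A, D, E, K, L, M, Q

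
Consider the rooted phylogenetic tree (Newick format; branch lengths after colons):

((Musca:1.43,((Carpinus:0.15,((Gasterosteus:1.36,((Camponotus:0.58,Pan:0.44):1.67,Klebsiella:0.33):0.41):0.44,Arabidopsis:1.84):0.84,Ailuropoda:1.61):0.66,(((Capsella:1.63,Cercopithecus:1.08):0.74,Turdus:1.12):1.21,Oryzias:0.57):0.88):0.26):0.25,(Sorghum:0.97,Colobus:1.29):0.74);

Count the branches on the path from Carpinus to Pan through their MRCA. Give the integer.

6

The MRCA of Carpinus and Pan is the node subtending (Carpinus,((Gasterosteus,((Camponotus,Pan),Klebsiella)),Arabidopsis),Ailuropoda).
From Carpinus up to that node: 1 branch. From Pan up to the same node: 5 branches. Total: 1 + 5 = 6.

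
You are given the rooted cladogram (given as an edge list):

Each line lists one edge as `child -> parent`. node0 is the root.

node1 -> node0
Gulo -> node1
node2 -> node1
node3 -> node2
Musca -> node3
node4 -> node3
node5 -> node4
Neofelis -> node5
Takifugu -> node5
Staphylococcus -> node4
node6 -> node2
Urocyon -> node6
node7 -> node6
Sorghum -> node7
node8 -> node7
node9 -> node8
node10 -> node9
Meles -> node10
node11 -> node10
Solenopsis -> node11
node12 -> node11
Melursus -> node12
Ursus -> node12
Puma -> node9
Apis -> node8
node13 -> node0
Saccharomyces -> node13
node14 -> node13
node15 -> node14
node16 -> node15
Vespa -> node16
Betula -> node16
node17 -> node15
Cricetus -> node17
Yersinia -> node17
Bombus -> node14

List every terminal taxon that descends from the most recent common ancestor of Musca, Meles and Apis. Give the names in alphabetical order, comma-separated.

Tracing Musca: it sits inside (Musca,((Neofelis,Takifugu),Staphylococcus)).
Tracing Meles: it sits inside (Meles,(Solenopsis,(Melursus,Ursus))).
Tracing Apis: it sits inside (((Meles,(Solenopsis,(Melursus,Ursus))),Puma),Apis).
The smallest clade enclosing all 3 is ((Musca,((Neofelis,Takifugu),Staphylococcus)),(Urocyon,(Sorghum,(((Meles,(Solenopsis,(Melursus,Ursus))),Puma),Apis)))); the answer is its 12 terminal taxa in alphabetical order.

Apis, Meles, Melursus, Musca, Neofelis, Puma, Solenopsis, Sorghum, Staphylococcus, Takifugu, Urocyon, Ursus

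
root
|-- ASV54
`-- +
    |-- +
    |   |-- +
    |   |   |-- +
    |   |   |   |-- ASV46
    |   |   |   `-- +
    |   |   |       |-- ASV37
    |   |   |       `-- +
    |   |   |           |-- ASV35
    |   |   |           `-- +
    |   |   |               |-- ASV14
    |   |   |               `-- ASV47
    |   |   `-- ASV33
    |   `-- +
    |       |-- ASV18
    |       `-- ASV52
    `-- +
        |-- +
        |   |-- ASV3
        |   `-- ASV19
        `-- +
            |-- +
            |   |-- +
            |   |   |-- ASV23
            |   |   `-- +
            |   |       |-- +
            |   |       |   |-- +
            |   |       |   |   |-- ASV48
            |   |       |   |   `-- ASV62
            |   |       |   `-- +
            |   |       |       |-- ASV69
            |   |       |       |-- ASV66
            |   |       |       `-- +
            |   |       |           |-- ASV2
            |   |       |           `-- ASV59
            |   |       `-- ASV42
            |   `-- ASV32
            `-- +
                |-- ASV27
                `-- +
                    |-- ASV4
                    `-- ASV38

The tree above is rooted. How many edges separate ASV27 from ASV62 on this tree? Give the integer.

The MRCA of ASV27 and ASV62 is the node subtending (((ASV23,(((ASV48,ASV62),(ASV69,ASV66,(ASV2,ASV59))),ASV42)),ASV32),(ASV27,(ASV4,ASV38))).
From ASV27 up to that node: 2 branches. From ASV62 up to the same node: 6 branches. Total: 2 + 6 = 8.

8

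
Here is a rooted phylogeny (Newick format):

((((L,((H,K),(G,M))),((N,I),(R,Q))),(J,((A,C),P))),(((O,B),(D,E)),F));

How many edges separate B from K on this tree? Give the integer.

10

The MRCA of B and K is the root of the tree.
From B up to that node: 4 branches. From K up to the same node: 6 branches. Total: 4 + 6 = 10.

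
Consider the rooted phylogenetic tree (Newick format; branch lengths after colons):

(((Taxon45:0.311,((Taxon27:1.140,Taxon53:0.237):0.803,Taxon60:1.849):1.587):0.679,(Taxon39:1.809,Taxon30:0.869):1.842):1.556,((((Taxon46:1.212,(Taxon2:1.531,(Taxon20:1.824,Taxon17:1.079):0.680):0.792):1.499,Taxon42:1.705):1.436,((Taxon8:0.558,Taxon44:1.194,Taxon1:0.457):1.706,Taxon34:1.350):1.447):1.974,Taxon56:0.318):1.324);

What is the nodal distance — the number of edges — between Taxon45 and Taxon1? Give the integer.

8

The MRCA of Taxon45 and Taxon1 is the root of the tree.
From Taxon45 up to that node: 3 branches. From Taxon1 up to the same node: 5 branches. Total: 3 + 5 = 8.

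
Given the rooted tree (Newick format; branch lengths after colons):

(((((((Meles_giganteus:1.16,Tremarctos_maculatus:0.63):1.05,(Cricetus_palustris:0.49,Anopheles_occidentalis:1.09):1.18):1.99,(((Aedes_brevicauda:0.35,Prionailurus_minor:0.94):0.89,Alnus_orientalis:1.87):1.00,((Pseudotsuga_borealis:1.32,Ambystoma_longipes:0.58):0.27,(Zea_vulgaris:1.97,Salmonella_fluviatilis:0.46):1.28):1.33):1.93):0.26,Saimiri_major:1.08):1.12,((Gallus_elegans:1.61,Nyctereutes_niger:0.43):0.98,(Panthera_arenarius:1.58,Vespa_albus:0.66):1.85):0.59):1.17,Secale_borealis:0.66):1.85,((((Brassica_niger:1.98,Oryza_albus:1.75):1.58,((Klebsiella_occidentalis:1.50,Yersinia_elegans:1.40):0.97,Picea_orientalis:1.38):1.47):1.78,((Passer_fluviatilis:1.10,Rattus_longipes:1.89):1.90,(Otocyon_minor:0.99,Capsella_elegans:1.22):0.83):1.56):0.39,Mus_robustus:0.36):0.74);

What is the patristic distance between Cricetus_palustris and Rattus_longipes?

The path runs Cricetus_palustris → … → MRCA → … → Rattus_longipes; the MRCA is the root of the tree.
Branch lengths along that path: 0.49 + 1.18 + 1.99 + 0.26 + 1.12 + 1.17 + 1.85 + 0.74 + 0.39 + 1.56 + 1.90 + 1.89 = 14.54.

14.54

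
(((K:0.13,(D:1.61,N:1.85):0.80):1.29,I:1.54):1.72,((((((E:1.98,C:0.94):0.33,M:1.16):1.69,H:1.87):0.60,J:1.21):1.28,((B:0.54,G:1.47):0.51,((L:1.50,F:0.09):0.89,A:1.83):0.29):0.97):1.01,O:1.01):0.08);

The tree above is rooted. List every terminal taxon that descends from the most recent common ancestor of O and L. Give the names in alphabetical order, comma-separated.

A, B, C, E, F, G, H, J, L, M, O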